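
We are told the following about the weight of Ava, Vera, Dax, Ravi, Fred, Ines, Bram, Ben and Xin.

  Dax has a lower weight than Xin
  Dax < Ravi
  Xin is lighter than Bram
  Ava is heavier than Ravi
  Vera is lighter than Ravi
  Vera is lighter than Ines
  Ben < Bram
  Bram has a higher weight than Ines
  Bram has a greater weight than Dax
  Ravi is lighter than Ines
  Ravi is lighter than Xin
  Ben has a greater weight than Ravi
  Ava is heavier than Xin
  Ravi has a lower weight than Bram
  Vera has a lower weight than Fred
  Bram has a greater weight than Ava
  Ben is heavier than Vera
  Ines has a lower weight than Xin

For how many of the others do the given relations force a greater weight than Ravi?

The elements the relations force above Ravi are Ines, Xin, Ben, Ava, Bram — no chain reaches any other.
That is 5.

5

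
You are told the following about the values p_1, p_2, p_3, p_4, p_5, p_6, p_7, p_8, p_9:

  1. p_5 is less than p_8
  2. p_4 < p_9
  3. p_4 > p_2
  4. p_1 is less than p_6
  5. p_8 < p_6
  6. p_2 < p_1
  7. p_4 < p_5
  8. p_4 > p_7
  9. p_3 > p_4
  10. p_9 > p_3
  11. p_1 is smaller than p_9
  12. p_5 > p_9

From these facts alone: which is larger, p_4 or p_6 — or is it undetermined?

p_6

The relevant relations are p_4 < p_3; p_3 < p_9; p_9 < p_5; p_5 < p_8; p_8 < p_6.
Together: p_4 < p_3 < p_9 < p_5 < p_8 < p_6.
So p_6 is larger.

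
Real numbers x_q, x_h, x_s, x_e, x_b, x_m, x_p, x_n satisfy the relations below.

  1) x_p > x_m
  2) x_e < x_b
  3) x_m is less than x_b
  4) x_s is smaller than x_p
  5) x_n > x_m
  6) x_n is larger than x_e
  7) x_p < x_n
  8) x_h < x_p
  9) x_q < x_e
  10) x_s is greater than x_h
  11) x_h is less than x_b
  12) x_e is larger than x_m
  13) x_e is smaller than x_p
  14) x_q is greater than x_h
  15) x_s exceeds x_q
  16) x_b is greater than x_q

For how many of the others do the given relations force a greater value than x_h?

6

Directly above x_h: x_q, x_s, x_b, x_p.
One step further: x_e, x_n (6 so far).
Nothing else is reachable above x_h; 6 in all.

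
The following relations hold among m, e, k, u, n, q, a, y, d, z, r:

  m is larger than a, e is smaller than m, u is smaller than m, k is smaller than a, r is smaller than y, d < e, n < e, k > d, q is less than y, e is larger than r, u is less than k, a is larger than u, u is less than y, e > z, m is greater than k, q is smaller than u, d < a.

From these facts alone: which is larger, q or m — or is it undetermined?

q < u and u < k give q < k.
Then k < a extends the chain to a.
Then a < m extends the chain to m.
So m is larger.

m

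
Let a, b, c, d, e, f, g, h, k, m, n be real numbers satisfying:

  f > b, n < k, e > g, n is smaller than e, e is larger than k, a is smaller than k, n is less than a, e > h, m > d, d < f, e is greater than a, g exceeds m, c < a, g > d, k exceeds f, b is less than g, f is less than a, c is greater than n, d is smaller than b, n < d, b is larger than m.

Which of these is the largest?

Chaining downward from e: directly below it, n, h, g, a, k; then d, c, m, b, f.
That covers every other element, and nothing is given above e, so e is the largest.

e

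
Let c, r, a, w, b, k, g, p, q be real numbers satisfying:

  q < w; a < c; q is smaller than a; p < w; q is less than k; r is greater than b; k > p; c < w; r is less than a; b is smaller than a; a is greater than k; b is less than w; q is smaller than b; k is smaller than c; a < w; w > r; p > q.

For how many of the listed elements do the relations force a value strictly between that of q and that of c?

The relations place q below c. An element lies strictly between them when it is forced above q and also forced below c.
Above q: {b, r, p, k, a, w}. Below c: {b, r, p, k, a}.
Intersection: {b, r, p, k, a} — 5.

5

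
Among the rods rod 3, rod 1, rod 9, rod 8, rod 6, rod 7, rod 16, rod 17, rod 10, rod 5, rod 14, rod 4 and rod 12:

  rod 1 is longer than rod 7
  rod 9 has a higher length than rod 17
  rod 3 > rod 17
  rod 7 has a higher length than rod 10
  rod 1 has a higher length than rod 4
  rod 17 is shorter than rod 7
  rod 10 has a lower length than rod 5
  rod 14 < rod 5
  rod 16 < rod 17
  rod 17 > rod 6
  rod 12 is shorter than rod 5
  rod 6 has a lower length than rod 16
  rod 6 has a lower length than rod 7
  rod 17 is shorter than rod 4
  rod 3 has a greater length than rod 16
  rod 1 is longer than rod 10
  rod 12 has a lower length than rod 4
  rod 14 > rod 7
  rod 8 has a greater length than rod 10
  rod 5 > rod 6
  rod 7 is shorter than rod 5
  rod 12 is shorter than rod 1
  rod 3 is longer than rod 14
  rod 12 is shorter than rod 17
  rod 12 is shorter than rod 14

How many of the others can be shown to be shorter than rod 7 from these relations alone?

5

The elements the relations force below rod 7 are rod 12, rod 10, rod 6, rod 16, rod 17 — no chain reaches any other.
That is 5.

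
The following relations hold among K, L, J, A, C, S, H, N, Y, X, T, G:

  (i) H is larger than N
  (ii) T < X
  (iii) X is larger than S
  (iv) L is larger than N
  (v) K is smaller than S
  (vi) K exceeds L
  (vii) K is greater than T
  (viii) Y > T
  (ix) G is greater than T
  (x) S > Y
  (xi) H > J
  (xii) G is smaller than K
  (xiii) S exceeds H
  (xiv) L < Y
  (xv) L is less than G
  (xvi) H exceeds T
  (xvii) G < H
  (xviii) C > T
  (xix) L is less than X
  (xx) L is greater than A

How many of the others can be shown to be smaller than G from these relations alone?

From G the given relations immediately reach L, T.
From those, A, N — 4 in total.
Nothing else is reachable below G; 4 in all.

4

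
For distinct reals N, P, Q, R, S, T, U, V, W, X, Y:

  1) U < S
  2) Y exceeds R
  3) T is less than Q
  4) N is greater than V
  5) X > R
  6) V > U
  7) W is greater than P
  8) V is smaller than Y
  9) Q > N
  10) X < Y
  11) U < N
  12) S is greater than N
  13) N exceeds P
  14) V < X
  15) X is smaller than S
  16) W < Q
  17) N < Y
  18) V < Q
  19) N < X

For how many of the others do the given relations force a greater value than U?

From U the given relations immediately reach V, N, S.
From those, X, Y, Q — 6 in total.
No other element is forced above U by the given relations, so the count is 6.

6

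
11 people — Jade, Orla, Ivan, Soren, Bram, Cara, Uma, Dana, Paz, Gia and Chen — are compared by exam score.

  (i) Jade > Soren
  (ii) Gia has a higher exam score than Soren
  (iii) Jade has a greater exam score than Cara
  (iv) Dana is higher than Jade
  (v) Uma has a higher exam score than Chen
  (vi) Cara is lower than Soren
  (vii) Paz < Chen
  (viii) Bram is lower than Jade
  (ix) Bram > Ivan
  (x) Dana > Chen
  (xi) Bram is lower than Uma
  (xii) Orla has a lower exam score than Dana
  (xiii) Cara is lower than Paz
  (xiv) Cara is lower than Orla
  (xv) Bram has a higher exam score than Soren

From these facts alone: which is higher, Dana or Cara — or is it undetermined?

Dana

Link the given pairs in sequence: Cara < Soren; Soren < Bram; Bram < Jade; Jade < Dana.
Together: Cara < Soren < Bram < Jade < Dana.
So Dana is higher.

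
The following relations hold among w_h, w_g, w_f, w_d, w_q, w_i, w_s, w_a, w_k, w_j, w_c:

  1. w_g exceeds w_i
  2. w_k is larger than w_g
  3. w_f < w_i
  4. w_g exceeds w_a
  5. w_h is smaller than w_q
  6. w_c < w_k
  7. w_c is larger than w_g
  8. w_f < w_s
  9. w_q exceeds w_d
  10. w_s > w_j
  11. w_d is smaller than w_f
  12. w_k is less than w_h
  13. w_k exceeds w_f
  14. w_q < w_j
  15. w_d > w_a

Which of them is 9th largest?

Piecing the relations together gives one ordering: w_a < w_d < w_f < w_i < w_g < w_c < w_k < w_h < w_q < w_j < w_s.
Counting 9 from the largest end gives w_f.

w_f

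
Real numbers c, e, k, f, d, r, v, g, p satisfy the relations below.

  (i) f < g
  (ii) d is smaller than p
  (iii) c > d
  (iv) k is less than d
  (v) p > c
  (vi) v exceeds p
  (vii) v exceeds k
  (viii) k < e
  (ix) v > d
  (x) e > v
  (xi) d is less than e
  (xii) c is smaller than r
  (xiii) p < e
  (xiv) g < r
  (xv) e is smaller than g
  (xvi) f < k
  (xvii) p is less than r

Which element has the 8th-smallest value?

Piecing the relations together gives one ordering: f < k < d < c < p < v < e < g < r.
Counting 8 from the smallest end gives g.

g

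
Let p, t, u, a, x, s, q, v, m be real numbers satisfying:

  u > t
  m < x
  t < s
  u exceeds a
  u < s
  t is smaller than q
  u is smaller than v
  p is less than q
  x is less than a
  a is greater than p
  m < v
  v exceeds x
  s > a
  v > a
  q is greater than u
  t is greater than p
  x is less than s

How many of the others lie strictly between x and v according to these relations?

Chaining upward from x reaches: a, u, s, q.
Chaining downward from v reaches: p, m, t, a, u.
Strictly between x and v are those in both lists: a, u — 2 elements.

2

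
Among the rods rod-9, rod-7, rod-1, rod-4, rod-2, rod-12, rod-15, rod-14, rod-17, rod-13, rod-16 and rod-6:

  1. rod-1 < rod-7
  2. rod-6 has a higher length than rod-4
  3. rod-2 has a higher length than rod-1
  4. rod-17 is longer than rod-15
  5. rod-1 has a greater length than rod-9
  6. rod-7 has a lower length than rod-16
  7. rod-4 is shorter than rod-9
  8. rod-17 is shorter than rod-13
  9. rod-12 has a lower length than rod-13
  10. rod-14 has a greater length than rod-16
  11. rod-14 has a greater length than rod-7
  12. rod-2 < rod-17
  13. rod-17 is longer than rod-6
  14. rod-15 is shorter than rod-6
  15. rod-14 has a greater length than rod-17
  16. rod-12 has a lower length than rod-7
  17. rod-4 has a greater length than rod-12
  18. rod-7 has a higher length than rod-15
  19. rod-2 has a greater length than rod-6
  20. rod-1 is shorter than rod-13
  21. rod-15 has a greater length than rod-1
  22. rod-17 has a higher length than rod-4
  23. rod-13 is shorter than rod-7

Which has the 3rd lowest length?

Chaining the given pairs: rod-12 < rod-4 < rod-9 < rod-1 < rod-15 < rod-6 < rod-2 < rod-17 < rod-13 < rod-7 < rod-16 < rod-14.
Counting 3 from the smallest end gives rod-9.

rod-9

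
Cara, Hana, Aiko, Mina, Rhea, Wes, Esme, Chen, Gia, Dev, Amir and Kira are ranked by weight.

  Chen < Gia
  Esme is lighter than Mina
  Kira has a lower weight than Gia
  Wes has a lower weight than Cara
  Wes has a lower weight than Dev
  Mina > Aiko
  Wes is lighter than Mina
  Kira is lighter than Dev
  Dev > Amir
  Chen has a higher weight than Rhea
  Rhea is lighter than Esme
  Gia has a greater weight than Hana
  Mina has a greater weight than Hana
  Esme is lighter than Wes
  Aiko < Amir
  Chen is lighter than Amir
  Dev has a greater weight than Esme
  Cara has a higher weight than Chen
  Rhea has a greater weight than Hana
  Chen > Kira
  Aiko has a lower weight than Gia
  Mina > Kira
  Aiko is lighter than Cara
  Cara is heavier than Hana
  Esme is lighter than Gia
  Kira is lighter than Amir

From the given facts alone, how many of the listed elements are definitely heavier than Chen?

4

From Chen the given relations immediately reach Amir, Cara, Gia.
From those, Dev — 4 in total.
No other element is forced above Chen by the given relations, so the count is 4.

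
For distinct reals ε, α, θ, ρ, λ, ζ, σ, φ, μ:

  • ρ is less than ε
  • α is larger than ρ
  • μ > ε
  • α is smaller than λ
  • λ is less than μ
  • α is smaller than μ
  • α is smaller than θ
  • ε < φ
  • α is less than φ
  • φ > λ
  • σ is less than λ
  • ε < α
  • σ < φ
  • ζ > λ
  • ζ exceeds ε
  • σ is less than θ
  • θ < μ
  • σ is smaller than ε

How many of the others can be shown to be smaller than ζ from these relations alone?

5

Directly below ζ: ε, λ.
One step further: σ, ρ, α (5 so far).
No other element is forced below ζ by the given relations, so the count is 5.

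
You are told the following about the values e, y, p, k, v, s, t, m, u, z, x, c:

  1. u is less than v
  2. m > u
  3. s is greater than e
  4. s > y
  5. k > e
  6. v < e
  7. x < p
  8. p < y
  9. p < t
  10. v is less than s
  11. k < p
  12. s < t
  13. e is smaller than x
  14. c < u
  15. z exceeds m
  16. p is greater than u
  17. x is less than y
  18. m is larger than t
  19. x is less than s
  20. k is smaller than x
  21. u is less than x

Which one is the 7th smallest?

p

Chaining the given pairs: c < u < v < e < k < x < p < y < s < t < m < z.
Counting 7 from the smallest end gives p.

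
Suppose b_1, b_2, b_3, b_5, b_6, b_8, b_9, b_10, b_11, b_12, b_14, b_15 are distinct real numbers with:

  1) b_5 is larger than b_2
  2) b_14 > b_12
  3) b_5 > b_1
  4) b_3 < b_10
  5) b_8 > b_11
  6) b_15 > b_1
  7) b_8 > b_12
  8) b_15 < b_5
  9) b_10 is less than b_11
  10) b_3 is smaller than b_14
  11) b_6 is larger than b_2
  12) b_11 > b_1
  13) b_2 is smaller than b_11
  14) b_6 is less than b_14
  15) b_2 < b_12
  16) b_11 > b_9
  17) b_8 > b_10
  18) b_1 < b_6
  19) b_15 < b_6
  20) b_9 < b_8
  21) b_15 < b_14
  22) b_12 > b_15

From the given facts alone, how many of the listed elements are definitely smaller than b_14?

Directly below b_14: b_3, b_15, b_12, b_6.
One step further: b_1, b_2 (6 so far).
Nothing else is reachable below b_14; 6 in all.

6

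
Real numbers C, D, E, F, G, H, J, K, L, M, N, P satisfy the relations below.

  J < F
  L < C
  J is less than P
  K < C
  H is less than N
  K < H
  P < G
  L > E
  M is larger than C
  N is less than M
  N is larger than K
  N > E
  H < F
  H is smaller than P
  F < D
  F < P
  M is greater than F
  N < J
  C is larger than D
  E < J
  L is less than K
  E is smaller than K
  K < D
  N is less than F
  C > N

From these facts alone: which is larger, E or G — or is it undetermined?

The relevant relations are E < L; L < K; K < H; H < N; N < J; J < F; F < P; P < G.
Chaining these gives E < L < K < H < N < J < F < P < G.
So G is larger.

G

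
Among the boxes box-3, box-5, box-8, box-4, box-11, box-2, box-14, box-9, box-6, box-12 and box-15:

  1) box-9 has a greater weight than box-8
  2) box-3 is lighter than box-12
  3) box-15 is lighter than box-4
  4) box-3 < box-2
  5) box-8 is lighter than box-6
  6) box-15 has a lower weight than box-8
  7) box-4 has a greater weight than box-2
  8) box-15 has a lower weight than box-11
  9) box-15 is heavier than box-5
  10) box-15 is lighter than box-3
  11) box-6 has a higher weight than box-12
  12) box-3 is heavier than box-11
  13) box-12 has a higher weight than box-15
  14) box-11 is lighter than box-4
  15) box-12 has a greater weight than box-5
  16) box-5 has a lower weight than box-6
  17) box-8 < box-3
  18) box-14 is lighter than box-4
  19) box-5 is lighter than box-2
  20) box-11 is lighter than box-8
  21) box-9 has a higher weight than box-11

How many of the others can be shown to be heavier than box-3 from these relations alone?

The elements the relations force above box-3 are box-2, box-12, box-6, box-4 — no chain reaches any other.
That is 4.

4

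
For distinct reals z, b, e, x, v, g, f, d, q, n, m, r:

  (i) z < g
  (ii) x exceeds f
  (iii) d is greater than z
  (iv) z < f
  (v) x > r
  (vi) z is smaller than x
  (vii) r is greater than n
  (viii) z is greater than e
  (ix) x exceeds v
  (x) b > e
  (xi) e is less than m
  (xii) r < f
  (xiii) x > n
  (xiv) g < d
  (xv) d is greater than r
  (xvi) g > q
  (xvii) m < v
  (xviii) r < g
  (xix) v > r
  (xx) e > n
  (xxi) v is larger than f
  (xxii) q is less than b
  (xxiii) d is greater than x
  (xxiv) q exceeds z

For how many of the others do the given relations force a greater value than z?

The elements the relations force above z are f, v, q, b, g, x, d — no chain reaches any other.
That is 7.

7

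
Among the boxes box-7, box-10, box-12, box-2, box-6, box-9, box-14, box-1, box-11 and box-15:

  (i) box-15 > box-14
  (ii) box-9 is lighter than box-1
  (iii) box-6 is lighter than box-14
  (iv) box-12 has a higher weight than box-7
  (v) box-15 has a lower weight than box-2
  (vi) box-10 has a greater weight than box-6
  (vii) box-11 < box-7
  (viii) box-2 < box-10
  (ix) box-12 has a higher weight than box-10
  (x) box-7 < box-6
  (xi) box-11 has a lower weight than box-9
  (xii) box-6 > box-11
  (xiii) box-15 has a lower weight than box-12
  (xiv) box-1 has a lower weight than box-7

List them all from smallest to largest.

The consecutive links are each given: box-11 < box-9; box-9 < box-1; box-1 < box-7; box-7 < box-6; box-6 < box-14; box-14 < box-15; box-15 < box-2; box-2 < box-10; box-10 < box-12.

box-11 < box-9 < box-1 < box-7 < box-6 < box-14 < box-15 < box-2 < box-10 < box-12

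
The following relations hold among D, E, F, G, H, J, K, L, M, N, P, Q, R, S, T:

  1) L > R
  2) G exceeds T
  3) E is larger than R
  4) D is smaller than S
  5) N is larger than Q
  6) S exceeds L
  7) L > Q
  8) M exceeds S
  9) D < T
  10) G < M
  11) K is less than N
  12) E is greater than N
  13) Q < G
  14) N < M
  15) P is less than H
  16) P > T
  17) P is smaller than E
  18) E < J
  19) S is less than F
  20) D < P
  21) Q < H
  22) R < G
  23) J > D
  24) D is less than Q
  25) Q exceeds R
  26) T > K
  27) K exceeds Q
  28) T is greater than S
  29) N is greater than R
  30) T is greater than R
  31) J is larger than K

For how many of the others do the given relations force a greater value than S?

8

The elements the relations force above S are T, P, E, J, G, F, H, M — no chain reaches any other.
That is 8.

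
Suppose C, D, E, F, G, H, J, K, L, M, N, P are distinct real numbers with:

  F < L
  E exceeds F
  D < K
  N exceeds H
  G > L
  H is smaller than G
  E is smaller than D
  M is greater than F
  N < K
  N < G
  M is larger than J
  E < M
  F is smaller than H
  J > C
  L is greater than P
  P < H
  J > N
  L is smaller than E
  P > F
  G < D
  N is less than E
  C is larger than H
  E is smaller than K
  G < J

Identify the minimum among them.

F

P is not least since F < P; L is not least since F < L; H is not least since P < H; C is not least since H < C; N is not least since H < N; G is not least since N < G; E is not least since N < E; D is not least since G < D; K is not least since D < K; J is not least since N < J; M is not least since F < M.
Only F has nothing below it, so F is the minimum.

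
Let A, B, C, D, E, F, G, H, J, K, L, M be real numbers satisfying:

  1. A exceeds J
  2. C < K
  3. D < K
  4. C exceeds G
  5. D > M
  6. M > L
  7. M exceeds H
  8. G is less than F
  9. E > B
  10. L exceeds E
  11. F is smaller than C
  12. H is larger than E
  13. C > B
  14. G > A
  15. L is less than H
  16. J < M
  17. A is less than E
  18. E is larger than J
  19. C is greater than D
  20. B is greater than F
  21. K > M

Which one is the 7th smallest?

Piecing the relations together gives one ordering: J < A < G < F < B < E < L < H < M < D < C < K.
Counting 7 from the smallest end gives L.

L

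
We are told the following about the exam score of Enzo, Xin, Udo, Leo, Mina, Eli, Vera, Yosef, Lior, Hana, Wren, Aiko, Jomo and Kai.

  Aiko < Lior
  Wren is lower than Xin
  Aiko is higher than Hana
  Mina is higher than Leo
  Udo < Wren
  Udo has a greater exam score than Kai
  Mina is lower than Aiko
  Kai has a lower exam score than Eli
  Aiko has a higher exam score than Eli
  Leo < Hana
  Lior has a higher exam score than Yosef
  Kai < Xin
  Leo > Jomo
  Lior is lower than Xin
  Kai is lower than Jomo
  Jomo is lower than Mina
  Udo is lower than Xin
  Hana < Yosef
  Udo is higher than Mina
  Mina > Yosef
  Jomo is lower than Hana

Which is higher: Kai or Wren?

Link the given pairs in sequence: Kai < Jomo; Jomo < Hana; Hana < Yosef; Yosef < Mina; Mina < Udo; Udo < Wren.
Chaining these gives Kai < Jomo < Hana < Yosef < Mina < Udo < Wren.
So Kai < Wren; Wren is the higher of the two.

Wren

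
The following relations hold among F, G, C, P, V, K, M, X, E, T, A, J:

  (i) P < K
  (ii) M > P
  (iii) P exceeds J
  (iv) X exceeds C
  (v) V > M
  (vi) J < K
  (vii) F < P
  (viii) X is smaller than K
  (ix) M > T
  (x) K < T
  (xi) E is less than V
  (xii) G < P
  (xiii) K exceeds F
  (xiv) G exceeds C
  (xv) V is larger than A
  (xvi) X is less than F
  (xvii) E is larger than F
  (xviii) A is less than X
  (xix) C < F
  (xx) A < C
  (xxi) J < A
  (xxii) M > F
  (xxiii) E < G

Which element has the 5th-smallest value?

F

The consecutive relations fix a unique order: J < A < C < X < F < E < G < P < K < T < M < V.
The 5th smallest is F.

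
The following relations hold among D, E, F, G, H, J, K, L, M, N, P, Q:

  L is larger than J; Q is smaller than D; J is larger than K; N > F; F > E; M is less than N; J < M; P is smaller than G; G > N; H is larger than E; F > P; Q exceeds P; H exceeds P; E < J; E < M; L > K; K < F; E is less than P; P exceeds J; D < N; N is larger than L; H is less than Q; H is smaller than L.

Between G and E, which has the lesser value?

E < J and J < P give E < P.
Then P < H extends the chain to H.
Then H < Q extends the chain to Q.
With Q < D: E < J < P < H < Q < D.
Then D < N extends the chain to N.
Then N < G extends the chain to G.
So E < G; E is the smaller of the two.

E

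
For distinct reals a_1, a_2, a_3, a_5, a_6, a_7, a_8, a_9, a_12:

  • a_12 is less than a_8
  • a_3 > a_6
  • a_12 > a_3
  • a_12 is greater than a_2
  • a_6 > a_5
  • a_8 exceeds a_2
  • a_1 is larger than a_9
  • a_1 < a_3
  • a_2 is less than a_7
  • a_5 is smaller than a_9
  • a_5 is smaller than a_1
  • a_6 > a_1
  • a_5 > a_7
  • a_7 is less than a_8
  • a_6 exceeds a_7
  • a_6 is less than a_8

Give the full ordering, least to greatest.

Nothing is placed below a_2, so it is least; from there a_2 < a_7; a_7 < a_5; a_5 < a_9; a_9 < a_1; a_1 < a_6; a_6 < a_3; a_3 < a_12; a_12 < a_8, each given directly.

a_2 < a_7 < a_5 < a_9 < a_1 < a_6 < a_3 < a_12 < a_8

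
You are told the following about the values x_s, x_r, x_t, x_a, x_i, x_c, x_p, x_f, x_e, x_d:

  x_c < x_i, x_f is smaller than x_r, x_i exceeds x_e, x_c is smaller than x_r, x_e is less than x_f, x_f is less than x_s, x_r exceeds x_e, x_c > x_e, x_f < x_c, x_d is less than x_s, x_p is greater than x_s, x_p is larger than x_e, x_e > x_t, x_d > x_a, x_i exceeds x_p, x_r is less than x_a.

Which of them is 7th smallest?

The consecutive relations fix a unique order: x_t < x_e < x_f < x_c < x_r < x_a < x_d < x_s < x_p < x_i.
The 7th smallest is x_d.

x_d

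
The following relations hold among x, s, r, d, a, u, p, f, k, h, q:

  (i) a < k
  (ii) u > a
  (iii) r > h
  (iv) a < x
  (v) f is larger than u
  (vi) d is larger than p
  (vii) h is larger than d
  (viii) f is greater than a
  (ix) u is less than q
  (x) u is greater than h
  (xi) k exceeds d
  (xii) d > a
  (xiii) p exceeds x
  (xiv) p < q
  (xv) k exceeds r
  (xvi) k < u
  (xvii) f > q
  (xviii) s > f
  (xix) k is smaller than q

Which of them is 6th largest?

r

The consecutive relations fix a unique order: a < x < p < d < h < r < k < u < q < f < s.
The 6th largest is r.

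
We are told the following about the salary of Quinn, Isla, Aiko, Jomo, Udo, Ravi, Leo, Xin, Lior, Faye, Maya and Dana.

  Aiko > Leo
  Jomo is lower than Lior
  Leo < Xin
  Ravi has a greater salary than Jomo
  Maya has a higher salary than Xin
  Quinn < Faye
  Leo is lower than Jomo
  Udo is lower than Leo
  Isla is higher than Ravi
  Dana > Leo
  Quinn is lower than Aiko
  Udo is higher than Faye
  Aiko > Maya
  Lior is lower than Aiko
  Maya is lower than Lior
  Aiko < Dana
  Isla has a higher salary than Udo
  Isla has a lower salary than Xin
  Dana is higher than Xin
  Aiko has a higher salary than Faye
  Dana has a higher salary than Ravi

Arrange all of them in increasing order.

Quinn < Faye < Udo < Leo < Jomo < Ravi < Isla < Xin < Maya < Lior < Aiko < Dana

Each adjacent pair is fixed by a given relation: Quinn < Faye; Faye < Udo; Udo < Leo; Leo < Jomo; Jomo < Ravi; Ravi < Isla; Isla < Xin; Xin < Maya; Maya < Lior; Lior < Aiko; Aiko < Dana. Chaining them end to end gives the full order.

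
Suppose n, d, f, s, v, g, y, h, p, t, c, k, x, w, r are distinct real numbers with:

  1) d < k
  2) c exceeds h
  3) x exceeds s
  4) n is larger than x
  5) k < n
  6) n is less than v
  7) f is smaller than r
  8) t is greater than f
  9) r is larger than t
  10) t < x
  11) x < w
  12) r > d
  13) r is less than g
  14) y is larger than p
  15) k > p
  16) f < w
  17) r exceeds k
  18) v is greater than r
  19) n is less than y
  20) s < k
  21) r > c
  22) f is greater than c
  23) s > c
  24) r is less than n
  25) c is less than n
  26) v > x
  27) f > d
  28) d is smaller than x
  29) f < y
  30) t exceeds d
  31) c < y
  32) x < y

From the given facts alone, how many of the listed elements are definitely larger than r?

From r the given relations immediately reach n, v, g.
From those, y — 4 in total.
No other element is forced above r by the given relations, so the count is 4.

4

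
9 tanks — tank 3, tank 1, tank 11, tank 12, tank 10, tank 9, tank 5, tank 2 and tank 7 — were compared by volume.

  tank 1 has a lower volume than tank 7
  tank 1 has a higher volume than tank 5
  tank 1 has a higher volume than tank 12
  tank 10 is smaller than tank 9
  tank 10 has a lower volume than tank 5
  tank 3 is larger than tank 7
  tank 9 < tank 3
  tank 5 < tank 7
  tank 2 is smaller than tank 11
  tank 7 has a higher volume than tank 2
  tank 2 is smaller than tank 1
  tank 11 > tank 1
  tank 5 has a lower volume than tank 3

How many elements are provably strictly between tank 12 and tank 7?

The relations place tank 12 below tank 7. An element lies strictly between them when it is forced above tank 12 and also forced below tank 7.
Above tank 12: {tank 1, tank 11, tank 3}. Below tank 7: {tank 10, tank 5, tank 2, tank 1}.
Intersection: {tank 1} — 1.

1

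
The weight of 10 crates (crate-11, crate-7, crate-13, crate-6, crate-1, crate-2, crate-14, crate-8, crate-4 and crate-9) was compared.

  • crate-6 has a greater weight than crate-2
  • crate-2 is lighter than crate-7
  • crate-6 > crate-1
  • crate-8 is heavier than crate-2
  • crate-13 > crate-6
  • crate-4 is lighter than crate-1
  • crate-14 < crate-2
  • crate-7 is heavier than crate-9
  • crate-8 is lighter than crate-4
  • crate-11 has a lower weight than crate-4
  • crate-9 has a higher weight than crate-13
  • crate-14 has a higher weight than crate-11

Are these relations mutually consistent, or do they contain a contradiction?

consistent

Every relation is compatible with crate-11 < crate-14 < crate-2 < crate-8 < crate-4 < crate-1 < crate-6 < crate-13 < crate-9 < crate-7; the set is consistent.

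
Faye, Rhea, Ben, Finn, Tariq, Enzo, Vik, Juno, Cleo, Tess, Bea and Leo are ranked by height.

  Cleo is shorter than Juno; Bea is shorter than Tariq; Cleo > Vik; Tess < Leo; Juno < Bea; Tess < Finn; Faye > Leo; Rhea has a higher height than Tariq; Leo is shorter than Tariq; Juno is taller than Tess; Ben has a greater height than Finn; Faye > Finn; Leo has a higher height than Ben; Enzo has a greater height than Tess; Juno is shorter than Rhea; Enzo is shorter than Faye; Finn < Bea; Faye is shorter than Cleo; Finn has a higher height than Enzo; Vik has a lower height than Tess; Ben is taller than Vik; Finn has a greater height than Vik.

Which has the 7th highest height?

Leo

The consecutive relations fix a unique order: Vik < Tess < Enzo < Finn < Ben < Leo < Faye < Cleo < Juno < Bea < Tariq < Rhea.
Counting 7 from the largest end gives Leo.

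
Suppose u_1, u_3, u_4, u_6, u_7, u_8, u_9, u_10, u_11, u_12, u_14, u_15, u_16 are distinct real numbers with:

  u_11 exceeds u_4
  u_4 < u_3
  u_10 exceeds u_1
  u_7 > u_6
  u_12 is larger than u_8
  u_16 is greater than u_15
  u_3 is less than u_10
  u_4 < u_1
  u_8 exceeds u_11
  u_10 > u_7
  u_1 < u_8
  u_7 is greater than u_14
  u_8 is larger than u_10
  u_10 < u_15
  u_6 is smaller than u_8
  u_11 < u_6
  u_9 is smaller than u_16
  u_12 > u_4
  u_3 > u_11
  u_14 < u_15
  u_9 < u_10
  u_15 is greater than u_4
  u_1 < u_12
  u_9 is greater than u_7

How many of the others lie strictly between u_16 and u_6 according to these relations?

4

Chaining upward from u_6 reaches: u_7, u_9, u_10, u_15, u_8, u_12.
Chaining downward from u_16 reaches: u_4, u_14, u_11, u_1, u_7, u_3, u_9, u_10, u_15.
Strictly between u_6 and u_16 are those in both lists: u_7, u_9, u_10, u_15 — 4 elements.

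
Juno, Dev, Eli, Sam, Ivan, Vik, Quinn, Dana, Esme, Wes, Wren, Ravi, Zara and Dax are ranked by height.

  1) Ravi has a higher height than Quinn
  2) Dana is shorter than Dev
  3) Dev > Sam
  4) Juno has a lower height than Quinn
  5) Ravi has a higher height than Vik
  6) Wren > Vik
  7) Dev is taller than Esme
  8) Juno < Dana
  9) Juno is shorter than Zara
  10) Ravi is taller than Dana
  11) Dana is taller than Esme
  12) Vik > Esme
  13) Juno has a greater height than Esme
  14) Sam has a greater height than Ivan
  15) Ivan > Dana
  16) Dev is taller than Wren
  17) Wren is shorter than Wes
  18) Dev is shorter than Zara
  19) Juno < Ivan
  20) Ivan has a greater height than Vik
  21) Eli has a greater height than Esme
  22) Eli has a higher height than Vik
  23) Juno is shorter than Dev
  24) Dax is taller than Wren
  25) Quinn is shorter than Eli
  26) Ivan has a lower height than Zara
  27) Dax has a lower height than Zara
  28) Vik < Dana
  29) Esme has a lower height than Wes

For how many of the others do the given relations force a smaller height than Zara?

Directly below Zara: Juno, Ivan, Dax, Dev.
One step further: Esme, Vik, Wren, Dana, Sam (9 so far).
No other element is forced below Zara by the given relations, so the count is 9.

9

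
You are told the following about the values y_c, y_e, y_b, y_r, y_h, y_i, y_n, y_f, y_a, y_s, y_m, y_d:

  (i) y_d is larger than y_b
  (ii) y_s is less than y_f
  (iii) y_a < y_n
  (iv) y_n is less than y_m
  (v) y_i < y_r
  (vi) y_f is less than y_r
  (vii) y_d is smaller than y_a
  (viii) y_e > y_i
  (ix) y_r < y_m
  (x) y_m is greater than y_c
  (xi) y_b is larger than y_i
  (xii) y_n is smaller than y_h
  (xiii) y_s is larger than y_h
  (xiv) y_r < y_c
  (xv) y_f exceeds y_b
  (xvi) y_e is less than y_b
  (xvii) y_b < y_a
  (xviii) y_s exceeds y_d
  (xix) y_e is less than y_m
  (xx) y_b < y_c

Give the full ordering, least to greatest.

y_i < y_e < y_b < y_d < y_a < y_n < y_h < y_s < y_f < y_r < y_c < y_m

The consecutive links are each given: y_i < y_e; y_e < y_b; y_b < y_d; y_d < y_a; y_a < y_n; y_n < y_h; y_h < y_s; y_s < y_f; y_f < y_r; y_r < y_c; y_c < y_m.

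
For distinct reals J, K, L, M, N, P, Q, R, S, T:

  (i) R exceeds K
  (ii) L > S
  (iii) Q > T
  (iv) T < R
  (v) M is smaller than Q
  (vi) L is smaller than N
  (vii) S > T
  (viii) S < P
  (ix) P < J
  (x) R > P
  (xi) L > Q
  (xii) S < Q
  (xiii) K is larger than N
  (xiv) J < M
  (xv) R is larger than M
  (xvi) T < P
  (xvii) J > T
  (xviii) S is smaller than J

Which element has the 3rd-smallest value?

P

Piecing the relations together gives one ordering: T < S < P < J < M < Q < L < N < K < R.
The 3rd smallest is P.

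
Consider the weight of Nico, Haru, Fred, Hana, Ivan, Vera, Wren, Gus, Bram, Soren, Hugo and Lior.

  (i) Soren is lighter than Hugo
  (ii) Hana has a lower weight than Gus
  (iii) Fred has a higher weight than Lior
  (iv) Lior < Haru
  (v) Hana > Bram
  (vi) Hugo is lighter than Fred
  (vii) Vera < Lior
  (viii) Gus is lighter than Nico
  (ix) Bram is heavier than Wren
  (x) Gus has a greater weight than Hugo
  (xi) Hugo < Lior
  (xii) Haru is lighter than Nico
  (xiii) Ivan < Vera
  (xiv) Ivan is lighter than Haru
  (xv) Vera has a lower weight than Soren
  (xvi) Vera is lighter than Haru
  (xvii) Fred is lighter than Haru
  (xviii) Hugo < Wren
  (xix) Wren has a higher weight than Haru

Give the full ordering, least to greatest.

The consecutive links are each given: Ivan < Vera; Vera < Soren; Soren < Hugo; Hugo < Lior; Lior < Fred; Fred < Haru; Haru < Wren; Wren < Bram; Bram < Hana; Hana < Gus; Gus < Nico.

Ivan < Vera < Soren < Hugo < Lior < Fred < Haru < Wren < Bram < Hana < Gus < Nico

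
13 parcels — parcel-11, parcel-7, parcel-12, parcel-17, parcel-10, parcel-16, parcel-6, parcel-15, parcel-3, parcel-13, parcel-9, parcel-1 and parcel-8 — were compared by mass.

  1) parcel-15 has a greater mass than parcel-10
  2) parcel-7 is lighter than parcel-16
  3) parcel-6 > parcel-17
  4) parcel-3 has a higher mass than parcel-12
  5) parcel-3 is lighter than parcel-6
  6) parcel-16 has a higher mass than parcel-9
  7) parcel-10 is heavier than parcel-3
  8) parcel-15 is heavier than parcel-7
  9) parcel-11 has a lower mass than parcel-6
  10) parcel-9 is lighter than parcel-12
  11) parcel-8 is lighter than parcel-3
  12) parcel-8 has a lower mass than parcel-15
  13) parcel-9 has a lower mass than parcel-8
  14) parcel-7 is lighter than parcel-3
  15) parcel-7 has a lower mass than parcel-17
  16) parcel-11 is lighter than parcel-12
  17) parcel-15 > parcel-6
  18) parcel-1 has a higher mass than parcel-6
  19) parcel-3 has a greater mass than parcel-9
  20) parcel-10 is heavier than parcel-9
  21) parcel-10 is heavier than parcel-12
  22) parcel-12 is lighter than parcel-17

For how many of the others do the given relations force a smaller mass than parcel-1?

Directly below parcel-1: parcel-6.
One step further: parcel-11, parcel-17, parcel-3 (4 so far).
One step further: parcel-9, parcel-7, parcel-8, parcel-12 (8 so far).
No other element is forced below parcel-1 by the given relations, so the count is 8.

8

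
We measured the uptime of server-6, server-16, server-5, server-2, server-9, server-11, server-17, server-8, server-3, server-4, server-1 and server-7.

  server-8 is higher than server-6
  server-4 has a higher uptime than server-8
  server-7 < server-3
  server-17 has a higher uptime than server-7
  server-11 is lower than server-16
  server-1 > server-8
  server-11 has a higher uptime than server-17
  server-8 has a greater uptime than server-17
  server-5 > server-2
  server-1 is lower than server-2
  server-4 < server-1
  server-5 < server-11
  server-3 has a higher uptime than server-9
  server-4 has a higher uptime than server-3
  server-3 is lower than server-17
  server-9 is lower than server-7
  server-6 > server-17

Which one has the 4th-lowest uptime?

Chaining the given pairs: server-9 < server-7 < server-3 < server-17 < server-6 < server-8 < server-4 < server-1 < server-2 < server-5 < server-11 < server-16.
Counting 4 from the smallest end gives server-17.

server-17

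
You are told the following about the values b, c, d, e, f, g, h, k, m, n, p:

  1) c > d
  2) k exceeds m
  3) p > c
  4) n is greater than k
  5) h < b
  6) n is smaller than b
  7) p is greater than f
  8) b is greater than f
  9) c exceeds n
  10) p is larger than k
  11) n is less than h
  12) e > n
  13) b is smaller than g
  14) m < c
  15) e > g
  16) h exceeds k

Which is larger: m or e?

m < k and k < n give m < n.
With n < h: m < k < n < h.
With h < b: m < k < n < h < b.
Then b < g extends the chain to g.
With g < e: m < k < n < h < b < g < e.
So m < e; e is the larger of the two.

e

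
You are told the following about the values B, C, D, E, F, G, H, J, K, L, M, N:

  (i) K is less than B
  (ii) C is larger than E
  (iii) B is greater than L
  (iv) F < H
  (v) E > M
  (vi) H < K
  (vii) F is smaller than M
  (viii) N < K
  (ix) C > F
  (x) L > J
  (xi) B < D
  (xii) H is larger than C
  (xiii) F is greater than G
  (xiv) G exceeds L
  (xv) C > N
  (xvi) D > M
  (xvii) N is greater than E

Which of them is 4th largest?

Piecing the relations together gives one ordering: J < L < G < F < M < E < N < C < H < K < B < D.
The 4th largest is H.

H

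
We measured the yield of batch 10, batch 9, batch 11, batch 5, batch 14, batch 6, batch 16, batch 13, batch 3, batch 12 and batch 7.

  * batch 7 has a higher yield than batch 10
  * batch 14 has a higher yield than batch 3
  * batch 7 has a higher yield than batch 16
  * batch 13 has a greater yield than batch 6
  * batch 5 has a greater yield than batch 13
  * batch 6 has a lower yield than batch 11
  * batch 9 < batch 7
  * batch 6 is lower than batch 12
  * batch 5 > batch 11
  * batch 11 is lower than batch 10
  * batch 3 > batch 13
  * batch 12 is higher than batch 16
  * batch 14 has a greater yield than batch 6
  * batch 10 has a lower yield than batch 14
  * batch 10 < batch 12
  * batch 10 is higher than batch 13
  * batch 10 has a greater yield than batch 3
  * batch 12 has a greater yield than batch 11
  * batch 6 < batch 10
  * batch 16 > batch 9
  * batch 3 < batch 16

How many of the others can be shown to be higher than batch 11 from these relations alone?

5

Directly above batch 11: batch 10, batch 12, batch 5.
One step further: batch 14, batch 7 (5 so far).
Nothing else is reachable above batch 11; 5 in all.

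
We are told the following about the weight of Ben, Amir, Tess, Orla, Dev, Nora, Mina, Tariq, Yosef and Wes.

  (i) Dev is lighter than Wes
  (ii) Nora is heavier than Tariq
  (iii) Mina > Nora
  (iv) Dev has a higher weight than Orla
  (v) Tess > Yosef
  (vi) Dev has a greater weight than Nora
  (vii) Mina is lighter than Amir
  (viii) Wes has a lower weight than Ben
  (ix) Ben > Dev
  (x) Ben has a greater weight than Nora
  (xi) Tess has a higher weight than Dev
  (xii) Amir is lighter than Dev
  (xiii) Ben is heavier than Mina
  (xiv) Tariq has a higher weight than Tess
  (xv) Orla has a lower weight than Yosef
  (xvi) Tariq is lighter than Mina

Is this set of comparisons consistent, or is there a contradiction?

inconsistent

We have Dev < Tess stated directly, yet also Tess < Tariq < Nora < Mina < Amir < Dev by chaining the others — so Tess < Dev. Contradiction.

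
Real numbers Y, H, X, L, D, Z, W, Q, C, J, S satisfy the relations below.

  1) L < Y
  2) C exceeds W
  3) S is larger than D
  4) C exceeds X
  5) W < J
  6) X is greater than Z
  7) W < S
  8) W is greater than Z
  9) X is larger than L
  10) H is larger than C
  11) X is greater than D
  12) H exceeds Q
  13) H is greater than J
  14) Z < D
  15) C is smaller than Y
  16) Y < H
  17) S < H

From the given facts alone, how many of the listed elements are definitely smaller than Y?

6

From Y the given relations immediately reach L, C.
From those, W, X — 4 in total.
From those, Z, D — 6 in total.
Nothing else is reachable below Y; 6 in all.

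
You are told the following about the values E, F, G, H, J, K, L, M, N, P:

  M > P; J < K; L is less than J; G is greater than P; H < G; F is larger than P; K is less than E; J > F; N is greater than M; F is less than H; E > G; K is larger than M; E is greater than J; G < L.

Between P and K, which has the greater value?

The relevant relations are P < F; F < H; H < G; G < L; L < J; J < K.
Together: P < F < H < G < L < J < K.
So P < K; K is the larger of the two.

K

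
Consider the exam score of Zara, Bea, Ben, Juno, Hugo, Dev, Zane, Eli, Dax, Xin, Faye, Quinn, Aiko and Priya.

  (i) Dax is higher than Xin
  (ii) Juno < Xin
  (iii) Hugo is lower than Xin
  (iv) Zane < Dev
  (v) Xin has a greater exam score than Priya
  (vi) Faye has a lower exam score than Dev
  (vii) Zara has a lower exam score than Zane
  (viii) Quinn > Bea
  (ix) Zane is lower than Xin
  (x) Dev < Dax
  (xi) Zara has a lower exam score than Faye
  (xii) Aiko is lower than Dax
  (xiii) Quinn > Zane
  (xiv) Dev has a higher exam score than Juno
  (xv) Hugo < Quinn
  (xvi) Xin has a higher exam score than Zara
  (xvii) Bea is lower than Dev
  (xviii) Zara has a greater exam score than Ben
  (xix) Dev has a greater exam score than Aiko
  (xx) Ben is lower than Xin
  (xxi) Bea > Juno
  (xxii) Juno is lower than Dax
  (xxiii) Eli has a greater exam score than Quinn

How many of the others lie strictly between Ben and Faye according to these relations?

1

Chaining upward from Ben reaches: Zara, Zane, Quinn, Xin, Eli, Dev, Dax.
Chaining downward from Faye reaches: Zara.
Strictly between Ben and Faye are those in both lists: Zara — 1 element.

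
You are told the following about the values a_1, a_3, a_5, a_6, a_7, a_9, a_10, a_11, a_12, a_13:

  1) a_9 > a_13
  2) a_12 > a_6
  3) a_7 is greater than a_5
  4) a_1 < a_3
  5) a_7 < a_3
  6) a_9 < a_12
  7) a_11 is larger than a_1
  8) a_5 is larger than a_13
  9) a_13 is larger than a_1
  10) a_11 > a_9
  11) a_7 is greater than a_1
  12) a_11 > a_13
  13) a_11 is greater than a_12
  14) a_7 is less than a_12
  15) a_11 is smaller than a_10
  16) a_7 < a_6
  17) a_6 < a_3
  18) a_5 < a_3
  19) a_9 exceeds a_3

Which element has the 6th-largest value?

a_6

Chaining the given pairs: a_1 < a_13 < a_5 < a_7 < a_6 < a_3 < a_9 < a_12 < a_11 < a_10.
Counting 6 from the largest end gives a_6.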